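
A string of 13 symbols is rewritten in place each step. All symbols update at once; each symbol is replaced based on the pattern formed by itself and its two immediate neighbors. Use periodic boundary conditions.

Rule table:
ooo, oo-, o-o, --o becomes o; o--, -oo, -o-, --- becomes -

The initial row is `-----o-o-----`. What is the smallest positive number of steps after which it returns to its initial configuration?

step 1: ----o-o------
step 2: ---o-o-------
step 3: --o-o--------
step 4: -o-o---------
step 5: o-o----------
step 6: -o----------o
step 7: o----------o-
step 8: ----------o-o
step 9: ---------o-o-
step 10: --------o-o--
step 11: -------o-o---
step 12: ------o-o----
step 13: -----o-o-----

13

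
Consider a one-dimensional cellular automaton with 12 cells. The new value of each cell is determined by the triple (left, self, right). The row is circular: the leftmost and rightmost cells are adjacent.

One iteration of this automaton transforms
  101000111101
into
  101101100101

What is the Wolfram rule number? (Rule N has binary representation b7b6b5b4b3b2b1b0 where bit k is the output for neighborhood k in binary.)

position 7: 111 → 0  (bit 7 = 0)
position 0: 110 → 1  (bit 6 = 1)
position 1: 101 → 0  (bit 5 = 0)
position 3: 100 → 1  (bit 4 = 1)
position 6: 011 → 1  (bit 3 = 1)
position 2: 010 → 1  (bit 2 = 1)
position 5: 001 → 1  (bit 1 = 1)
position 4: 000 → 0  (bit 0 = 0)
bits b7..b0 = 01011110 = 94

94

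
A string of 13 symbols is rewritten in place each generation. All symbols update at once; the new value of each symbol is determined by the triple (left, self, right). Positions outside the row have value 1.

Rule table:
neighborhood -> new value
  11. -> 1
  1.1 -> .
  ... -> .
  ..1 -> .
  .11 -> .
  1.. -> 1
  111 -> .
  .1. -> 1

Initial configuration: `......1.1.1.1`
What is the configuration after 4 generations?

generation 1: 1.....1.1.1..
generation 2: 11....1.1.11.
generation 3: .11...1.1..1.
generation 4: ..11..1.11.1.

..11..1.11.1.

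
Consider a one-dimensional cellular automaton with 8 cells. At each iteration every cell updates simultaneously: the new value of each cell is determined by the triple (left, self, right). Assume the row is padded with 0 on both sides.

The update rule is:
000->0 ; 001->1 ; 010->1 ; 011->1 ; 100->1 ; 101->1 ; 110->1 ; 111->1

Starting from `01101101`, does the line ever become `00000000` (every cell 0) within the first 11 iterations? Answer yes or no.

no

11111111
11111111  (fixed point — unchanged through iteration 11)
iteration 11 is 11111111, still not uniform 0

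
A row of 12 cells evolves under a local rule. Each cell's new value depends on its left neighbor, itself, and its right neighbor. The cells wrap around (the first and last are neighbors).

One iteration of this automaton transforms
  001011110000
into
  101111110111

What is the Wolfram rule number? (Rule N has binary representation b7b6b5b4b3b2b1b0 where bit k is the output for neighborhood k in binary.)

237

position 5: 111 → 1  (bit 7 = 1)
position 7: 110 → 1  (bit 6 = 1)
position 3: 101 → 1  (bit 5 = 1)
position 8: 100 → 0  (bit 4 = 0)
position 4: 011 → 1  (bit 3 = 1)
position 2: 010 → 1  (bit 2 = 1)
position 1: 001 → 0  (bit 1 = 0)
position 0: 000 → 1  (bit 0 = 1)
bits b7..b0 = 11101101 = 237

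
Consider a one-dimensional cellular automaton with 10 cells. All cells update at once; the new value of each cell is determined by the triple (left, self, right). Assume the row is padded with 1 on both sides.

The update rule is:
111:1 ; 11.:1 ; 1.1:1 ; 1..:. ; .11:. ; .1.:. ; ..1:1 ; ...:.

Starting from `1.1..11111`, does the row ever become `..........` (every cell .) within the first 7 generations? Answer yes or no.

generation 1: 11..1.1111
generation 2: 11.1.1.111
generation 3: 111.1.1.11
generation 4: 1111.1.1.1
generation 5: 11111.1.1.
generation 6: 111111.1.1
generation 7: 1111111.1.
generation 7 is 1111111.1., still not uniform .

no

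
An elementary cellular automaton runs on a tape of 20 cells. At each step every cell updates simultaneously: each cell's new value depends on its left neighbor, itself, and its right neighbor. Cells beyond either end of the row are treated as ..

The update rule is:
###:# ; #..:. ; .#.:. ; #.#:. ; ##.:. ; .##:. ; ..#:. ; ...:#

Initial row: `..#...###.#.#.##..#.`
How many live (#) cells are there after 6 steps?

#...#..#............
..#......###########
#...####..#########.
..#..##....#######..
#.......##..#####..#
..#####......###....
count of #: 8

8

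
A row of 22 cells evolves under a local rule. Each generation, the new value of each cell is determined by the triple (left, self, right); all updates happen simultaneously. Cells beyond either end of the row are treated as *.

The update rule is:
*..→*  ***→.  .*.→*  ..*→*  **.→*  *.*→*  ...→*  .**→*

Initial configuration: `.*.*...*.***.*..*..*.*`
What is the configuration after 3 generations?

**********.***********

**********.***********
.........***..........
**********.***********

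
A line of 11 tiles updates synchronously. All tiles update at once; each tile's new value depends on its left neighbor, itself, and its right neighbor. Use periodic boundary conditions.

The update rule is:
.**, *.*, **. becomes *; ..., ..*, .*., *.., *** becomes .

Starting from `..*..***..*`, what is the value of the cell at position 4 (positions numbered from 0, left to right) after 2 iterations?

.

iteration 1: .....*.*...
iteration 2: ......*....
position 4 holds .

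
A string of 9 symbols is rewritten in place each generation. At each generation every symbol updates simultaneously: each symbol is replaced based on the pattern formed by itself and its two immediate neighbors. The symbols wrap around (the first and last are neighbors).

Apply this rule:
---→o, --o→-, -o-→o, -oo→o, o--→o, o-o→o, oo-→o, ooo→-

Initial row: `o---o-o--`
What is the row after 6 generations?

ooo-oooo-
o-ooo--oo
ooo-oo-o-
o-ooooooo
ooo------
o-oooooo-

o-oooooo-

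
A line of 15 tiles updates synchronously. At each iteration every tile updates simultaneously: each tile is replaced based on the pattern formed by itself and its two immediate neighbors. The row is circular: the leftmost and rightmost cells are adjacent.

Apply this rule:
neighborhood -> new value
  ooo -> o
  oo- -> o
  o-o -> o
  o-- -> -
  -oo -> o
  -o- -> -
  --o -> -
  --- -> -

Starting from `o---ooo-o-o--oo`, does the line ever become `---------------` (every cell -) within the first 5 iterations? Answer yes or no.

iteration 1: o---oooo-o---oo
iteration 2: o---ooooo----oo
iteration 3: o---ooooo----oo  (fixed point — unchanged through iteration 5)
iteration 5 is o---ooooo----oo, still not uniform -

no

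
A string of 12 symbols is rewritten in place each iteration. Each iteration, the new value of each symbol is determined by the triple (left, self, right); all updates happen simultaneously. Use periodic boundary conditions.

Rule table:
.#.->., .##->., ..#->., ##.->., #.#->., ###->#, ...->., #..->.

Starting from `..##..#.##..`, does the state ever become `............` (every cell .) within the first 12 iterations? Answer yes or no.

............
all cells are . at iteration 1

yes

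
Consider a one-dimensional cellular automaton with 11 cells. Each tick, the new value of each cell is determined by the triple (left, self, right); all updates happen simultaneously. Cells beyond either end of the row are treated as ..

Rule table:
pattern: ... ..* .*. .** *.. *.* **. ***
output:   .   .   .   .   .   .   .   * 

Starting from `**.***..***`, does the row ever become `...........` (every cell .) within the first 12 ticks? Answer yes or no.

....*....*.
...........
all cells are . at tick 2

yes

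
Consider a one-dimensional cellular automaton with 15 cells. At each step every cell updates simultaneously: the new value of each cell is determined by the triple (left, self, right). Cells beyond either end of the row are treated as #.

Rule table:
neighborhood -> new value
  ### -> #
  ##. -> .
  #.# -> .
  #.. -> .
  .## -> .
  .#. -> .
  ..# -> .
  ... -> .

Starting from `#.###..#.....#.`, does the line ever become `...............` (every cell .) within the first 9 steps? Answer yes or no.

...#...........
...............
all cells are . at step 2

yes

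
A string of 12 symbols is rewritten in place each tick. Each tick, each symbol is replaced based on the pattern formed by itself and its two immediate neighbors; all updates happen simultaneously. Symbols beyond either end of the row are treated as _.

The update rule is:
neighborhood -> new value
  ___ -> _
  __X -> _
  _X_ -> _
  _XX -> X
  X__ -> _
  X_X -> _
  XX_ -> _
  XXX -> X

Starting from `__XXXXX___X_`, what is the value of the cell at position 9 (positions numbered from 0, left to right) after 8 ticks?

__XXXX______
__XXX_______
__XX________
__X_________
____________
____________  (fixed point — unchanged through tick 8)
position 9 holds _

_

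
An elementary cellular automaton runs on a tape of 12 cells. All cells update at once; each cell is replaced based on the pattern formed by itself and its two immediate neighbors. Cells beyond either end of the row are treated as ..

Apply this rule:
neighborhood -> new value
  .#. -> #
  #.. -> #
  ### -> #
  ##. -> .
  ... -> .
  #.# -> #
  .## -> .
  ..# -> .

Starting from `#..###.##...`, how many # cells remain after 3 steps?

##..#.#..#..
..#.####.##.
..##.##.#..#
count of #: 6

6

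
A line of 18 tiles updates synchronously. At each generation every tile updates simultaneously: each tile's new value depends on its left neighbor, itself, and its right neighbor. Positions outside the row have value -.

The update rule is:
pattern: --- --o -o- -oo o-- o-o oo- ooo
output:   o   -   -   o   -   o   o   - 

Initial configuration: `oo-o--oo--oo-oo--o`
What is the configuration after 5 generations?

o--oooo-ooo-oo--o-

ooo---oo--ooooo---
o-o-o-oo--o---o-oo
-o-o-ooo----o--ooo
--o-oo-o-oo----o-o
o--oooo-ooo-oo--o-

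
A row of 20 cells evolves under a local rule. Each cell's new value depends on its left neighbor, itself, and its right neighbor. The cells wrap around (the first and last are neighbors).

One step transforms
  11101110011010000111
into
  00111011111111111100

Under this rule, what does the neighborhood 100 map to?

At position 7 the neighborhood is 100; the next row has 1 there.

1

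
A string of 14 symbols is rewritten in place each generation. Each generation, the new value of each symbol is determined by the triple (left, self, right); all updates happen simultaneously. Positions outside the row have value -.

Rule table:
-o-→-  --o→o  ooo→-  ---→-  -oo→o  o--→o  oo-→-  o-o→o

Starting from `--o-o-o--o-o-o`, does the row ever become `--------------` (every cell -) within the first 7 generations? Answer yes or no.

no

generation 1: -o-o-o-oo-o-o-
generation 2: o-o-o-oo-o-o-o
generation 3: -o-o-oo-o-o-o-
generation 4: o-o-oo-o-o-o-o
generation 5: -o-oo-o-o-o-o-
generation 6: o-oo-o-o-o-o-o
generation 7: -oo-o-o-o-o-o-
generation 7 is -oo-o-o-o-o-o-, still not uniform -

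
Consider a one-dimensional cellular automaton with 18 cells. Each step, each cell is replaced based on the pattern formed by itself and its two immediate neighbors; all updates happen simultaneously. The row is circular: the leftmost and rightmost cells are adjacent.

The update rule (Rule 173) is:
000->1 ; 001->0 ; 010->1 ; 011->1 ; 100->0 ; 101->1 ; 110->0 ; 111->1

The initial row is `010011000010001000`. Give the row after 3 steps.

010010011010101011
110010010111111110
100010011111111101

100010011111111101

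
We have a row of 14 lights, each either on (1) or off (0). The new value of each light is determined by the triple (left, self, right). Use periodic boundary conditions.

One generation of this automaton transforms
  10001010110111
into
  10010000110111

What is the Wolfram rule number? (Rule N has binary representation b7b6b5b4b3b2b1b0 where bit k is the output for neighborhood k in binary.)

position 12: 111 → 1  (bit 7 = 1)
position 0: 110 → 1  (bit 6 = 1)
position 5: 101 → 0  (bit 5 = 0)
position 1: 100 → 0  (bit 4 = 0)
position 8: 011 → 1  (bit 3 = 1)
position 4: 010 → 0  (bit 2 = 0)
position 3: 001 → 1  (bit 1 = 1)
position 2: 000 → 0  (bit 0 = 0)
bits b7..b0 = 11001010 = 202

202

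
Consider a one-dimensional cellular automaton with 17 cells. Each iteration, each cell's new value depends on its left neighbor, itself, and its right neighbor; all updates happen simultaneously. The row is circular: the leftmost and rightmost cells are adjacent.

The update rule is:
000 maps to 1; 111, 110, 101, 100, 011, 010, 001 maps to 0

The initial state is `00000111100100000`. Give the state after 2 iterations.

11110000000001111
00000111111100000

00000111111100000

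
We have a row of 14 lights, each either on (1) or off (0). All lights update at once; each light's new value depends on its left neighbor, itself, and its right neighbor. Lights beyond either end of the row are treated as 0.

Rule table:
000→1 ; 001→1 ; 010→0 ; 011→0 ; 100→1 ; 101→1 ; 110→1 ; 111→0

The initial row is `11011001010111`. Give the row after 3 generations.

generation 1: 01101110101001
generation 2: 10110011010110
generation 3: 01011101101011

01011101101011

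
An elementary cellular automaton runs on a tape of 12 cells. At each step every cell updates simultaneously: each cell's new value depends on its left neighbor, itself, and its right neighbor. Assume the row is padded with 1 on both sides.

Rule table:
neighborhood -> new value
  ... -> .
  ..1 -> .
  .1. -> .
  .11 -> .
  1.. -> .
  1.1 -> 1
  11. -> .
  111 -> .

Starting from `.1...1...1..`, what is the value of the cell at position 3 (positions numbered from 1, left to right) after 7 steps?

step 1: 1...........
step 2: ............
step 3: ............  (fixed point — unchanged through step 7)
position 3 holds .

.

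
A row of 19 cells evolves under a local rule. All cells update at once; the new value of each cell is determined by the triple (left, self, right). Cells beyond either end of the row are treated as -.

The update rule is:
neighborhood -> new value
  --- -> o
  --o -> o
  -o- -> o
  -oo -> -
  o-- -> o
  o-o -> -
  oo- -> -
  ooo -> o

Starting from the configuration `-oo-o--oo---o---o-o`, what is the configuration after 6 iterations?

iteration 1: o---ooo--oooooooo-o
iteration 2: oooo-o-oo-oooooo--o
iteration 3: -oo--o-----oooo-ooo
iteration 4: o--oooooooo-oo---o-
iteration 5: ooo-oooooo----ooooo
iteration 6: -o---oooo-oooo-ooo-

-o---oooo-oooo-ooo-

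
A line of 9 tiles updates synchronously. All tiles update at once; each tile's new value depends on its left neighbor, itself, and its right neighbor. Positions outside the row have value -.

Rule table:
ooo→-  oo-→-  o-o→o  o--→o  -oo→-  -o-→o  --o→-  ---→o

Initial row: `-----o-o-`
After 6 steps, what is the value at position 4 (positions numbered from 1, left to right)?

oooo-oooo
----o----
ooo-ooooo
---o-----
oo-oooooo
--o------
position 4 holds -

-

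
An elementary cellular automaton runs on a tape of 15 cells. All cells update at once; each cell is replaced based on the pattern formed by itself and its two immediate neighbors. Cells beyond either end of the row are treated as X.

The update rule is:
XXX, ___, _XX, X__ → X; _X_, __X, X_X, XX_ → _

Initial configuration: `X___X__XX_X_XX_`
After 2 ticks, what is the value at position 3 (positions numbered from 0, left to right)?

X

tick 1: _XX__X_X____X__
tick 2: _X_X____XXX__X_
position 3 holds X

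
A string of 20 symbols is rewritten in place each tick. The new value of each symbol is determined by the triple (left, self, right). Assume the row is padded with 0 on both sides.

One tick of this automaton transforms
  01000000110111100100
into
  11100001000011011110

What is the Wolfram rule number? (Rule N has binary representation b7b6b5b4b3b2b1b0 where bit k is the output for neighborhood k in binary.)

position 12: 111 → 1  (bit 7 = 1)
position 9: 110 → 0  (bit 6 = 0)
position 10: 101 → 0  (bit 5 = 0)
position 2: 100 → 1  (bit 4 = 1)
position 8: 011 → 0  (bit 3 = 0)
position 1: 010 → 1  (bit 2 = 1)
position 0: 001 → 1  (bit 1 = 1)
position 3: 000 → 0  (bit 0 = 0)
bits b7..b0 = 10010110 = 150

150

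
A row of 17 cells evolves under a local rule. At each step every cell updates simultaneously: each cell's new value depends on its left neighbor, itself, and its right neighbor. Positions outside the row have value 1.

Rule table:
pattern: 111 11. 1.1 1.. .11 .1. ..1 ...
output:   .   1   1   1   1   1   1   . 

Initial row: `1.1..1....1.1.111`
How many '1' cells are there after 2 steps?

step 1: 1111111..111111..
step 2: ......1111....111
count of 1: 7

7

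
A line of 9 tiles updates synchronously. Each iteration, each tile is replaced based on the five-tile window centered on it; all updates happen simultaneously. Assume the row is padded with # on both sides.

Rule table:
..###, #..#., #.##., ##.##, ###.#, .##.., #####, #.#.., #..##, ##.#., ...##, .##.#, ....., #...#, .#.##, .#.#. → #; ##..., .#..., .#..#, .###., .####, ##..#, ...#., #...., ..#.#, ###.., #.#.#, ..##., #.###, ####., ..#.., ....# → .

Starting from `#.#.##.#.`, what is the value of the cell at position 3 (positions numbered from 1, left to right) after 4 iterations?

#

##.####.#
.##...##.
###.##.##
#.#####..
position 3 holds #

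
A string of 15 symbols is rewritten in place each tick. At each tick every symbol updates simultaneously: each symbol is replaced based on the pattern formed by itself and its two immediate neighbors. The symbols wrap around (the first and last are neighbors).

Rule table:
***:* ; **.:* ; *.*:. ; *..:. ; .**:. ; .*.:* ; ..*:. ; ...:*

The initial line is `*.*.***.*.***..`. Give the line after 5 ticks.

*.*.*.*.*.*.*..

tick 1: *.*..**.*..**..
tick 2: *.*...*.*...*..
tick 3: *.*.*.*.*.*.*..
tick 4: *.*.*.*.*.*.*..  (fixed point — unchanged through tick 5)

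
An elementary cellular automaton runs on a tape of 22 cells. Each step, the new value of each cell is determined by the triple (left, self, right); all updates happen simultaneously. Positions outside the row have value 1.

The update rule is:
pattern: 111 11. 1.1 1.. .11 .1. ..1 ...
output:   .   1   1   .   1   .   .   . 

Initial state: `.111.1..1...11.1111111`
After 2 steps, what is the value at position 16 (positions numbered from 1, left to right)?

1

11.11.......1111......
.1111.......1..1......
position 16 holds 1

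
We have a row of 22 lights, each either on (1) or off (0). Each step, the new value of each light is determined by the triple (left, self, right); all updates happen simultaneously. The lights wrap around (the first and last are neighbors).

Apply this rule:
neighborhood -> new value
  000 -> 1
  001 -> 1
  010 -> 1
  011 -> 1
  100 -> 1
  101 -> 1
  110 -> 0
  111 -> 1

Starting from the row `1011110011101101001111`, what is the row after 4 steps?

1101111011011111111011

0111101111011011111111
1111011110110111111110
1110111101101111111101
1101111011011111111011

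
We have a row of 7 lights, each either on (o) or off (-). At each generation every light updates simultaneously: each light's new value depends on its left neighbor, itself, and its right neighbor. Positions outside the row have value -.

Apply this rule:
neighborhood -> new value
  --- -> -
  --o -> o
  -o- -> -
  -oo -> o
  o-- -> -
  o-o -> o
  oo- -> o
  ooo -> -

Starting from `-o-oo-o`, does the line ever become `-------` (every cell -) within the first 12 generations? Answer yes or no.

yes

o-oooo-
-oo--o-
ooo-o--
o-oo---
-ooo---
oo-o---
ooo----
o-o----
-o-----
o------
-------
all cells are - at generation 11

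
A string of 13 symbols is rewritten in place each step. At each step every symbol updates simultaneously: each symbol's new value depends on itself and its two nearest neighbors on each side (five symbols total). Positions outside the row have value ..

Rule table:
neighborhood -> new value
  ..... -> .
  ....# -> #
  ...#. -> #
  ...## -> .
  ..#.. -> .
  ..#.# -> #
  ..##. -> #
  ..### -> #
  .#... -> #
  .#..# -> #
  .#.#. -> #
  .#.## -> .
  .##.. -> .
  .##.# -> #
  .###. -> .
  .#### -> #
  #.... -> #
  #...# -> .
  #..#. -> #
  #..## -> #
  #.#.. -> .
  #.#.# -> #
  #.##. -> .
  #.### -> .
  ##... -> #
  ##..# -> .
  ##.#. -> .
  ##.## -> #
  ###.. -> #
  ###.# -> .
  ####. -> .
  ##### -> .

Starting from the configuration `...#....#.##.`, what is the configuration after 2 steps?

.###.#..##.#.

.##.#####...#
.###.#..##.#.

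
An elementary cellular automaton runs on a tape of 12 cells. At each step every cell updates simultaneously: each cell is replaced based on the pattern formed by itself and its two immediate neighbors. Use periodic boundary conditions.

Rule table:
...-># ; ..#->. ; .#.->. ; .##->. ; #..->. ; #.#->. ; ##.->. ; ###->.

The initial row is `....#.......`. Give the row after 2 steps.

....#.......

###...######
....#.......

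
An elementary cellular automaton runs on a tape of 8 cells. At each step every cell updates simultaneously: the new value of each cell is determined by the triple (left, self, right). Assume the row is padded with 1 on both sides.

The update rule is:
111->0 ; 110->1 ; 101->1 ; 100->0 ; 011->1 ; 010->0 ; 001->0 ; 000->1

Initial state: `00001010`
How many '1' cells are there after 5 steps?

4

01100101
11100011
00101010
00010101
01001011
count of 1: 4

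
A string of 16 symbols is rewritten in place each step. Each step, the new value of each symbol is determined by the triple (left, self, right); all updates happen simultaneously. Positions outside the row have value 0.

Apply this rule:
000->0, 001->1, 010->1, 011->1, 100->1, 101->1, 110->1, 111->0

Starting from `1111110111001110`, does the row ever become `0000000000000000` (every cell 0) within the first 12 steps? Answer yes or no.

no

step 1: 1000011101111011
step 2: 1100110111001111
step 3: 1111111101111001
step 4: 1000000111001111
step 5: 1100001101111001
step 6: 1110011111001111
step 7: 1011110001111001
step 8: 1110011011001111
step 9: 1011111111111001
step 10: 1110000000001111
step 11: 1011000000011001
step 12: 1111100000111111
step 12 is 1111100000111111, still not uniform 0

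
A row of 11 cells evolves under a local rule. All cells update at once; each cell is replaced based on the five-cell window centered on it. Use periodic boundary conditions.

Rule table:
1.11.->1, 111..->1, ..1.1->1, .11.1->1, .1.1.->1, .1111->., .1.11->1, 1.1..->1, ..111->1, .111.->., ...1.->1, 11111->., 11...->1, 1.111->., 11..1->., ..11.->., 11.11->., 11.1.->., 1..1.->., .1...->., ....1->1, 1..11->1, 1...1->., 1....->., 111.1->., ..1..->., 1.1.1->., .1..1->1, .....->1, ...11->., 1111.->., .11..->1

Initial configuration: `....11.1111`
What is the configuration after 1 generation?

1.1..1....1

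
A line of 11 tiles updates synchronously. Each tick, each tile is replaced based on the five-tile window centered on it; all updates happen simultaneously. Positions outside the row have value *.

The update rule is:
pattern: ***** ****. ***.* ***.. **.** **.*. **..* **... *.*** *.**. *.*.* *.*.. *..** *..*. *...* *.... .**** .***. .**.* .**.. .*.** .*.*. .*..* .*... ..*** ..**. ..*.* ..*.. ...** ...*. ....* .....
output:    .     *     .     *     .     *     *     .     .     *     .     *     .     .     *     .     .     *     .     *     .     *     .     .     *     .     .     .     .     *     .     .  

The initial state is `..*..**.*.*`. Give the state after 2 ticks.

*.....*..*.

*......*...
*.....*..*.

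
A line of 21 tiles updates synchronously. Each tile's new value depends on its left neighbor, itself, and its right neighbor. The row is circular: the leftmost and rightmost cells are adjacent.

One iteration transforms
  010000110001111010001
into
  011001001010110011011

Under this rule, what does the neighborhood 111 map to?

At position 12 the neighborhood is 111; the next row has 1 there.

1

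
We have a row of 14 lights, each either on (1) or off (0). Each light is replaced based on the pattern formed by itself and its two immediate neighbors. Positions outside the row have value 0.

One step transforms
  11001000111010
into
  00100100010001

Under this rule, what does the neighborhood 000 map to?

0

At position 6 the neighborhood is 000; the next row has 0 there.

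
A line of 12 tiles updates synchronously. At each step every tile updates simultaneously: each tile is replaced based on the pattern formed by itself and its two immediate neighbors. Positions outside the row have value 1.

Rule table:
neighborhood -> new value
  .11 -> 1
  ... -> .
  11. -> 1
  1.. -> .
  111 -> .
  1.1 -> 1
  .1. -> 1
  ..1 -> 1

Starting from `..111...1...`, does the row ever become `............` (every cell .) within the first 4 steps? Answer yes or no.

no

.11.1..11..1
11111.111.11
....111.111.
...11.111.11
step 4 is ...11.111.11, still not uniform .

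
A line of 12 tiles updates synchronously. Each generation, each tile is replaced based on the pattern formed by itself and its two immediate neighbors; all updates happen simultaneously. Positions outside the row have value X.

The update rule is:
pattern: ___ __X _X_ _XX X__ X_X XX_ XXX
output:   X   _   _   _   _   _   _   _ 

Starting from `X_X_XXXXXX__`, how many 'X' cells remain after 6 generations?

10

____________
_XXXXXXXXXX_
____________  (repeats generation 1; period 2)
generation 6: _XXXXXXXXXX_
count of X: 10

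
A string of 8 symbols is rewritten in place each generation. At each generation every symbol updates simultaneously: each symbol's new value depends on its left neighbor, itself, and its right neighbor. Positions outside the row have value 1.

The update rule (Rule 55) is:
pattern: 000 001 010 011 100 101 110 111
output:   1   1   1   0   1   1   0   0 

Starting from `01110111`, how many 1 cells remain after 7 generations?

10001000
01111111
10000000
01111111  (repeats generation 2; period 2)
generation 7: 10000000
count of 1: 1

1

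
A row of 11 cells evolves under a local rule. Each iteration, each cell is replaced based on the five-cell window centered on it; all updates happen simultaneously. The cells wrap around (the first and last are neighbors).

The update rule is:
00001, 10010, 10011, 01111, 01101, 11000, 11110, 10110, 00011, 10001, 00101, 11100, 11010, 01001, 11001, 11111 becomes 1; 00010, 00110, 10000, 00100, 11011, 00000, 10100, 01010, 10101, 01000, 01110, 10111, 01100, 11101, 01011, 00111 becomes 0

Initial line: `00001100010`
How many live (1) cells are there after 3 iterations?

00110011000
11001100100
00110011011
count of 1: 6

6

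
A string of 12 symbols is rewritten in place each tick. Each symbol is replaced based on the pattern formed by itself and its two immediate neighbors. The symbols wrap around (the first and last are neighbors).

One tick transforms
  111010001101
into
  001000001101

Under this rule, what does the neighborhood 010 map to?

At position 4 the neighborhood is 010; the next row has 0 there.

0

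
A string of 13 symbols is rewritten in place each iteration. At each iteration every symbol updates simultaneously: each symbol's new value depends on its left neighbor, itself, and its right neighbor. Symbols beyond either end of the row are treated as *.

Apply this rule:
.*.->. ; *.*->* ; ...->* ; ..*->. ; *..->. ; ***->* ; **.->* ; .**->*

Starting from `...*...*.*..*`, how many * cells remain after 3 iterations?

.*...*..*...*
*..*......*.*
*....****..**
count of *: 7

7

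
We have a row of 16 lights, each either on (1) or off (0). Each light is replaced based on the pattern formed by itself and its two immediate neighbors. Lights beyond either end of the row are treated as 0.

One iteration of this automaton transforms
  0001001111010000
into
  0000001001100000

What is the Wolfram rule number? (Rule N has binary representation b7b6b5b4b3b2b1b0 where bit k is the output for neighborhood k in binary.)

104

position 7: 111 → 0  (bit 7 = 0)
position 9: 110 → 1  (bit 6 = 1)
position 10: 101 → 1  (bit 5 = 1)
position 4: 100 → 0  (bit 4 = 0)
position 6: 011 → 1  (bit 3 = 1)
position 3: 010 → 0  (bit 2 = 0)
position 2: 001 → 0  (bit 1 = 0)
position 0: 000 → 0  (bit 0 = 0)
bits b7..b0 = 01101000 = 104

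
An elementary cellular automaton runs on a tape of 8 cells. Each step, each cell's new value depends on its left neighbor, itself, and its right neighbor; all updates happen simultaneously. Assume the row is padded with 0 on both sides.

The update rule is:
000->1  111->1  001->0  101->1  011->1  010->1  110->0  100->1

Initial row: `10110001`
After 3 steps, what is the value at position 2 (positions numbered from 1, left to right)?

step 1: 11101101
step 2: 11011011
step 3: 10110110
position 2 holds 0

0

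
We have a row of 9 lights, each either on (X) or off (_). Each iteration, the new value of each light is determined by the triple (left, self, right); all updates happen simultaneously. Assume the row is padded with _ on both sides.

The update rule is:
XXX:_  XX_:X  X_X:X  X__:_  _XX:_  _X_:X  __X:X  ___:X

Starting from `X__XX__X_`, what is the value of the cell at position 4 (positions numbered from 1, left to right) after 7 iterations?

X_X_X_XX_
XXXXXX_X_
_____XXX_
XXXXX__X_
____X_XX_
XXXXXX_X_  (repeats iteration 2; period 4)
iteration 7: _____XXX_
position 4 holds _

_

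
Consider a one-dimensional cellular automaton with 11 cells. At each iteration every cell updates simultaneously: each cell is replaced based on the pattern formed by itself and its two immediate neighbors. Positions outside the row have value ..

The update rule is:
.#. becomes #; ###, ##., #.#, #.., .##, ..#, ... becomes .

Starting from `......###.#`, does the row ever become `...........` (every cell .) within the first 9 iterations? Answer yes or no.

..........#
..........#  (fixed point — unchanged through iteration 9)
iteration 9 is ..........#, still not uniform .

no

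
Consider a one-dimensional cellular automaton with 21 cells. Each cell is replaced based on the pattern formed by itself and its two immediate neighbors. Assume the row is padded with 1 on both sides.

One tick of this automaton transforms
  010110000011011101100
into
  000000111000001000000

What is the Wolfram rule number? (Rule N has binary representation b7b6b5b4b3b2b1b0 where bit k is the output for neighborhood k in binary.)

position 14: 111 → 1  (bit 7 = 1)
position 4: 110 → 0  (bit 6 = 0)
position 0: 101 → 0  (bit 5 = 0)
position 5: 100 → 0  (bit 4 = 0)
position 3: 011 → 0  (bit 3 = 0)
position 1: 010 → 0  (bit 2 = 0)
position 9: 001 → 0  (bit 1 = 0)
position 6: 000 → 1  (bit 0 = 1)
bits b7..b0 = 10000001 = 129

129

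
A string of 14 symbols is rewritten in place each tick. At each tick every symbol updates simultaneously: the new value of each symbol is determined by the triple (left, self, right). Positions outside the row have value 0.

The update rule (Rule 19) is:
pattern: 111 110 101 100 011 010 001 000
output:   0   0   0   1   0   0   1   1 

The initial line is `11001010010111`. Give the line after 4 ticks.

11001110011111

00110001100000
11001110011111
00110001100000  (repeats tick 1; period 2)
tick 4: 11001110011111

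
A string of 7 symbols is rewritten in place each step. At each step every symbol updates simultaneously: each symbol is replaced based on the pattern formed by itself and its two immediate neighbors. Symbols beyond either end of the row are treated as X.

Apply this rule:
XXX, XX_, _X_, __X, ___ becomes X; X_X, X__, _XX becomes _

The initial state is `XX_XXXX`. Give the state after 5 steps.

XX__XXX
XX_X_XX
XX_X__X
XX_X_X_
XX_X_X_

XX_X_X_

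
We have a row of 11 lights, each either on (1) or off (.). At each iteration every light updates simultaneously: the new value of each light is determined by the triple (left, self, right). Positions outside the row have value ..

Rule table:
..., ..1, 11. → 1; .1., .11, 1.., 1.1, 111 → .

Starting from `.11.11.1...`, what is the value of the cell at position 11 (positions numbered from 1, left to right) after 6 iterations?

1.1..1...11
....1..11.1
1111..1.1..
...1.1....1
111....111.
..1.111..1.
position 11 holds .

.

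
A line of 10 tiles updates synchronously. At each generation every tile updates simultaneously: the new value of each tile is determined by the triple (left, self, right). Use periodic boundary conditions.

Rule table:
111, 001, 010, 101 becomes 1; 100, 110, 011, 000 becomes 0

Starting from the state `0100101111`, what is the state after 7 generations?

1110110111

1101110110
0010101001
0111111011
1011110100
1101101101
1010010010
1110110111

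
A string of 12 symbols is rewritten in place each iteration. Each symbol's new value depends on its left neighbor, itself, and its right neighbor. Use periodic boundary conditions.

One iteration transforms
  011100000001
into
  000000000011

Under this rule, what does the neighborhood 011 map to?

At position 1 the neighborhood is 011; the next row has 0 there.

0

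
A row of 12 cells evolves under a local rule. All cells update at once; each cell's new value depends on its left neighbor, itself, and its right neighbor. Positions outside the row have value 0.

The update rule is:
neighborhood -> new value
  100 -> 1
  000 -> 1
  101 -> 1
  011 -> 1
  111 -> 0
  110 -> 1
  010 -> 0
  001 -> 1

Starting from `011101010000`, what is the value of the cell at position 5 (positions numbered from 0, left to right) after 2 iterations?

110110101111
111111011001
position 5 holds 1

1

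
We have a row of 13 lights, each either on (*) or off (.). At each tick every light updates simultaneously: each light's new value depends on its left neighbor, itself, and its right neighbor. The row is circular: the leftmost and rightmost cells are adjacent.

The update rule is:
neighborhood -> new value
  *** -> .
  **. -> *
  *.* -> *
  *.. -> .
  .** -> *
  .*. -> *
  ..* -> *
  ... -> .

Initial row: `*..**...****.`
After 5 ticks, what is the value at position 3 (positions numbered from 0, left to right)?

*.***..**..**
***.*.***.**.
*.*****.*****
***...***....
*.*..**.*...*
position 3 holds .

.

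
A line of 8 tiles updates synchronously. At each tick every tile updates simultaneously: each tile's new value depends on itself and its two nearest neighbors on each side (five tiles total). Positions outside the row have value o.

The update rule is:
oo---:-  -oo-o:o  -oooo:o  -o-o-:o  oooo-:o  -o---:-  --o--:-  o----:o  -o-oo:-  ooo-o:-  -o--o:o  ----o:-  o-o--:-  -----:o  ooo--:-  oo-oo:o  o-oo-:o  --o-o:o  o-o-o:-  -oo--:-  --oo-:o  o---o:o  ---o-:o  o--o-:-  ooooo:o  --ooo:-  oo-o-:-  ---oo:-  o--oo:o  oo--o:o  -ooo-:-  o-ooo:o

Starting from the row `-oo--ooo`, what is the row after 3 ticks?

oo-oo-oo
o-oooooo
-ooooooo

-ooooooo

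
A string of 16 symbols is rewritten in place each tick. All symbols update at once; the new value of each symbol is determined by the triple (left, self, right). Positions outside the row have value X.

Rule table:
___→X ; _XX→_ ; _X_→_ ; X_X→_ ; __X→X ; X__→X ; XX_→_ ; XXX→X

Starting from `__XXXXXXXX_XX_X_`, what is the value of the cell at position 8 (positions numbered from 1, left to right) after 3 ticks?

tick 1: XX_XXXXXX_______
tick 2: X___XXXX_XXXXXXX
tick 3: _XXX_XX___XXXXXX
position 8 holds _

_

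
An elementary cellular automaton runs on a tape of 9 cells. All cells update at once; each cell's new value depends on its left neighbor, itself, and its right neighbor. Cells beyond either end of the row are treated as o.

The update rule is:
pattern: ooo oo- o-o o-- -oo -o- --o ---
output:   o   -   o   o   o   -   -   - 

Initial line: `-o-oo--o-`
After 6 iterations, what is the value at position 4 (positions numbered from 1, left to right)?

-

o-oo-o--o
-oo-o-o-o
oo-o-o-oo
o-o-o-ooo
-o-o-oooo
o-o-ooooo
position 4 holds -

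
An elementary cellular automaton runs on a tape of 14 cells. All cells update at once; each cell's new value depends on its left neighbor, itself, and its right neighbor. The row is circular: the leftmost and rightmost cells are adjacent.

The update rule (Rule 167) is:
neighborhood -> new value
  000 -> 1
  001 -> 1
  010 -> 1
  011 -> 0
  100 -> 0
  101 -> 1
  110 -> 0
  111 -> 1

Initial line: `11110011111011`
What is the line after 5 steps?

11100101110101
11001110101110
00010101110101
01111110101111
10111101110110

10111101110110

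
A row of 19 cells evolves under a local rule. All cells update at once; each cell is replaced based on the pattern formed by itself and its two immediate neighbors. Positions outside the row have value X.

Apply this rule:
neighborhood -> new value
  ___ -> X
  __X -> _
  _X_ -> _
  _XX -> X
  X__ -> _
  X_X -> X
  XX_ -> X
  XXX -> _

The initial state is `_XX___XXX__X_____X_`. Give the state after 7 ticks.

XXX_X_X_X____XXX__X
__XX_X_X__XX_X_X__X
__XXX_X___XXX_X___X
__X_XX__X_X_XX__X_X
___XXX___X_XXX___XX
_X_X_X_X__XX_X_X_X_
X_X_X_X___XXX_X_X_X

X_X_X_X___XXX_X_X_X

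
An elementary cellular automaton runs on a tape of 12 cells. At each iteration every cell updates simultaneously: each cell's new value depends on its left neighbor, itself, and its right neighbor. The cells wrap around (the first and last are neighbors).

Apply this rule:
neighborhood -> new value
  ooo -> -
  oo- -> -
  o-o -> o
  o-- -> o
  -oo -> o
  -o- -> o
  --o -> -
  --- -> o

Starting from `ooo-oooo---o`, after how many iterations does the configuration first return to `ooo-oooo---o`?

12

---oo---oo-o
oo-o-oo-o-oo
--oooo-oooo-
o-o---oo---o
-oooo-o-oo-o
oo---oooo-oo
--oo-o---oo-
o-o-oooo-o-o
-oooo---oooo
oo---oo-o---
o-oo-o-oooo-
ooo-oooo---o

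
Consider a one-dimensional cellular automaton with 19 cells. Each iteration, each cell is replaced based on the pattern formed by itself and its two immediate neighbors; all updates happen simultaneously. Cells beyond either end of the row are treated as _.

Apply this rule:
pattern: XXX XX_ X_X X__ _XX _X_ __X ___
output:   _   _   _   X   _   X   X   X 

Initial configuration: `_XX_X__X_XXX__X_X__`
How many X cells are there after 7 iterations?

iteration 1: X___XXXX____XXX_XXX
iteration 2: XXXX____XXXX_______
iteration 3: ____XXXX____XXXXXXX
iteration 4: XXXX____XXXX_______  (repeats iteration 2; period 2)
iteration 7: ____XXXX____XXXXXXX
count of X: 11

11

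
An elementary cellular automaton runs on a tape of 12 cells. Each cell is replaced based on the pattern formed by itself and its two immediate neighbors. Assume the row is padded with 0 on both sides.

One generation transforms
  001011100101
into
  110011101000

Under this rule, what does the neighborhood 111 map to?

1

At position 5 the neighborhood is 111; the next row has 1 there.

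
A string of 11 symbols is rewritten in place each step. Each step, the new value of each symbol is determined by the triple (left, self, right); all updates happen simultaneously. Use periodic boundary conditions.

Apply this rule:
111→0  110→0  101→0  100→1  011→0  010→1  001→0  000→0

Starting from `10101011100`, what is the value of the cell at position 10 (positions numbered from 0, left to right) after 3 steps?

0

step 1: 10101000010
step 2: 10101100010
step 3: 10100010010
position 10 holds 0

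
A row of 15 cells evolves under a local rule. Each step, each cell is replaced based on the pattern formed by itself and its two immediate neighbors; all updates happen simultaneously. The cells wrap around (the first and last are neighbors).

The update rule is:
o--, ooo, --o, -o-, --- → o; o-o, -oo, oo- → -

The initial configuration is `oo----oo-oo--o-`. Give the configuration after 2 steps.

oo-oo-ooooo-o-o

--oooo-----ooo-
oo-oo-ooooo-o-o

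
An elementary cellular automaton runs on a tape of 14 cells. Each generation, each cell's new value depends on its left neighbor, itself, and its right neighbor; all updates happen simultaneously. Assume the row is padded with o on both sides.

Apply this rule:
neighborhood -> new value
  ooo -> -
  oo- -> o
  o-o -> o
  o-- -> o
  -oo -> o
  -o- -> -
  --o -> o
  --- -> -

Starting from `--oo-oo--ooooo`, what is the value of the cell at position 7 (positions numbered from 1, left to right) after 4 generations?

oooooooooo----
---------oo--o
o-------oooooo
oo-----oo-----
position 7 holds -

-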